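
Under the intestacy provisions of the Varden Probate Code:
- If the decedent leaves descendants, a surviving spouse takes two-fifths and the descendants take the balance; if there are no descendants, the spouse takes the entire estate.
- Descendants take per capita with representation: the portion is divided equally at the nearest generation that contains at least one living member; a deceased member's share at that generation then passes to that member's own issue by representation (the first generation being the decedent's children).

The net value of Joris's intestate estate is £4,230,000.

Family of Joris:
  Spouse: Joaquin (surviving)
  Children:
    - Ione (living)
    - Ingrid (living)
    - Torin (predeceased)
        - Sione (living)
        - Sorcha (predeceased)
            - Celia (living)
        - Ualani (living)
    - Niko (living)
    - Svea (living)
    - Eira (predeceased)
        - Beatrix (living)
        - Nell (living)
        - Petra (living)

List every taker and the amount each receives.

Joaquin: £1,692,000; Ione: £423,000; Ingrid: £423,000; Sione: £141,000; Celia: £141,000; Ualani: £141,000; Niko: £423,000; Svea: £423,000; Beatrix: £141,000; Nell: £141,000; Petra: £141,000

Joaquin takes two-fifths of £4,230,000 = £1,692,000. The remaining £2,538,000 passes to the descendants.
The descendants' portion (£2,538,000) is divided into 6 shares of £423,000: Ione, Ingrid, Niko, and Svea each take £423,000; Torin's £423,000 share passes to Torin's issue; Eira's £423,000 share passes to Eira's issue.
Torin's share (£423,000) is divided into 3 shares of £141,000: Sione and Ualani each take £141,000; Sorcha's £141,000 share passes to Sorcha's issue.
Sorcha's share (£141,000) passes entirely to Celia.
Eira's share (£423,000) is divided into 3 shares of £141,000: Beatrix, Nell, and Petra each take £141,000.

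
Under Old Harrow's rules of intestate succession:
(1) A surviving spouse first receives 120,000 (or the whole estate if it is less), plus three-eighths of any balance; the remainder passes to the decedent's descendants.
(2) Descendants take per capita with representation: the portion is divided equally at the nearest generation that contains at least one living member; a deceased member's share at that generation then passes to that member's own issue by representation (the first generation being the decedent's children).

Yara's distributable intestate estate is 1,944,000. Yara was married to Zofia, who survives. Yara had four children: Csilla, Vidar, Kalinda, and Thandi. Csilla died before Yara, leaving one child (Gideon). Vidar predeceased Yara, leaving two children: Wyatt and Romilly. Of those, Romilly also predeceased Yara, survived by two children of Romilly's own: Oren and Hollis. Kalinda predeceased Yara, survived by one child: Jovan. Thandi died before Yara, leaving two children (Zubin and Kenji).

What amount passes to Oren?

Oren receives 95,000.

Zofia first takes 120,000, leaving a balance of 1,824,000. Zofia then takes three-eighths of the balance (684,000), for a total of 804,000. The remaining 1,140,000 passes to the descendants.
No child survives, so the initial division is made at the grandchildren's generation.
The descendants' portion (1,140,000) is divided into 6 shares of 190,000: Gideon, Wyatt, Jovan, Zubin, and Kenji each take 190,000; Romilly's 190,000 share passes to Romilly's issue.
Romilly's share (190,000) is divided into 2 shares of 95,000: Oren and Hollis each take 95,000.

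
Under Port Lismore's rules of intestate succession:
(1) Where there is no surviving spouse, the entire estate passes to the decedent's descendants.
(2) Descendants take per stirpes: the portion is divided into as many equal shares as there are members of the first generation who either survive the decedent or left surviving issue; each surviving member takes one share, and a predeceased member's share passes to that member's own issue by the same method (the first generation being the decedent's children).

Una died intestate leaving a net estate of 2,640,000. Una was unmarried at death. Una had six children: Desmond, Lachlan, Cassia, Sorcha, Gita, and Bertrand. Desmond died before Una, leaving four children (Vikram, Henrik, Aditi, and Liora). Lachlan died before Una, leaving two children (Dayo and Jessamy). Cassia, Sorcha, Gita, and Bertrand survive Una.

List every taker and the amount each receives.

Vikram: 110,000; Henrik: 110,000; Aditi: 110,000; Liora: 110,000; Dayo: 220,000; Jessamy: 220,000; Cassia: 440,000; Sorcha: 440,000; Gita: 440,000; Bertrand: 440,000

The entire 2,640,000 passes to the descendants.
That amount (2,640,000) is divided into 6 shares of 440,000: Cassia, Sorcha, Gita, and Bertrand each take 440,000; Desmond's 440,000 share passes to Desmond's issue; Lachlan's 440,000 share passes to Lachlan's issue.
Desmond's share (440,000) is divided into 4 shares of 110,000: Vikram, Henrik, Aditi, and Liora each take 110,000.
Lachlan's share (440,000) is divided into 2 shares of 220,000: Dayo and Jessamy each take 220,000.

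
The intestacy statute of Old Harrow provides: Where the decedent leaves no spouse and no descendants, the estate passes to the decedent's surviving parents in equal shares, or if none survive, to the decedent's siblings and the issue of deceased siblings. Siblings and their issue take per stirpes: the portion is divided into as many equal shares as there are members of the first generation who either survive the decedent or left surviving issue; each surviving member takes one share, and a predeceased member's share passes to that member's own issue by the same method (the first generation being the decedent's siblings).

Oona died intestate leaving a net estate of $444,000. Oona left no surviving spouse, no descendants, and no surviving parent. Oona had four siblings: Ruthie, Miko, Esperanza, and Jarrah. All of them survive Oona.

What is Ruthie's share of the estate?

Ruthie receives $111,000.

The entire $444,000 passes to the siblings and their issue.
That amount ($444,000) is divided into 4 shares of $111,000: Ruthie, Miko, Esperanza, and Jarrah each take $111,000.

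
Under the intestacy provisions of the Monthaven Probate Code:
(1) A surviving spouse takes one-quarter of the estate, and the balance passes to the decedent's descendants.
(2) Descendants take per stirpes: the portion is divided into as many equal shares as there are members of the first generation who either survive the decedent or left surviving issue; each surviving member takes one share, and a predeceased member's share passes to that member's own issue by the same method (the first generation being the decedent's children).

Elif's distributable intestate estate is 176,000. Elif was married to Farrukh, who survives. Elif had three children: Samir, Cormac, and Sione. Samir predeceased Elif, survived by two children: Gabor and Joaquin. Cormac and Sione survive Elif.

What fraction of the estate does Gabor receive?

Farrukh takes one-quarter of 176,000 = 44,000. The remaining 132,000 passes to the descendants.
The descendants' portion (132,000) is divided into 3 shares of 44,000: Cormac and Sione each take 44,000; Samir's 44,000 share passes to Samir's issue.
Samir's share (44,000) is divided into 2 shares of 22,000: Gabor and Joaquin each take 22,000.

Gabor receives 1/8 of the estate.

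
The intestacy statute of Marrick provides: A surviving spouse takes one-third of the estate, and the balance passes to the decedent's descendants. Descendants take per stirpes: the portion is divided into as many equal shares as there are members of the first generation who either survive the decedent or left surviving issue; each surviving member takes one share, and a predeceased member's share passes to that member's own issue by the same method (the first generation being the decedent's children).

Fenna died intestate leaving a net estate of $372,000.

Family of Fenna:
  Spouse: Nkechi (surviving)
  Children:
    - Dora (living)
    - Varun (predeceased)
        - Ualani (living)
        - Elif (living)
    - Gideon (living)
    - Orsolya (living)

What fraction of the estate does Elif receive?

Elif receives 1/12 of the estate.

Nkechi takes one-third of $372,000 = $124,000. The remaining $248,000 passes to the descendants.
The descendants' portion ($248,000) is divided into 4 shares of $62,000: Dora, Gideon, and Orsolya each take $62,000; Varun's $62,000 share passes to Varun's issue.
Varun's share ($62,000) is divided into 2 shares of $31,000: Ualani and Elif each take $31,000.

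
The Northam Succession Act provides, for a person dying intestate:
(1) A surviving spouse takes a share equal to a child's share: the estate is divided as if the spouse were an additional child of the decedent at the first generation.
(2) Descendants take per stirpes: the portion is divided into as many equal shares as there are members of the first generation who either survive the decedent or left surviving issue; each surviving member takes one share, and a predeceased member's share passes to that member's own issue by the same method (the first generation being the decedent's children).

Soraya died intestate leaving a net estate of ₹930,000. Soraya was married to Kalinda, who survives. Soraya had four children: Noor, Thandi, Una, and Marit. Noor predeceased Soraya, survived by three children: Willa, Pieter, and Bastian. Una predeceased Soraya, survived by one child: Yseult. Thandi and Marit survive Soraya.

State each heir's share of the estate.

The spouse counts as an additional share at the children's level, so there are 5 primary shares of ₹186,000. Kalinda takes one such share (₹186,000).
The children's combined portion (₹744,000) is divided into 4 shares of ₹186,000: Thandi and Marit each take ₹186,000; Noor's ₹186,000 share passes to Noor's issue; Una's ₹186,000 share passes to Una's issue.
Noor's share (₹186,000) is divided into 3 shares of ₹62,000: Willa, Pieter, and Bastian each take ₹62,000.
Una's share (₹186,000) passes entirely to Yseult.

Kalinda: ₹186,000; Willa: ₹62,000; Pieter: ₹62,000; Bastian: ₹62,000; Thandi: ₹186,000; Yseult: ₹186,000; Marit: ₹186,000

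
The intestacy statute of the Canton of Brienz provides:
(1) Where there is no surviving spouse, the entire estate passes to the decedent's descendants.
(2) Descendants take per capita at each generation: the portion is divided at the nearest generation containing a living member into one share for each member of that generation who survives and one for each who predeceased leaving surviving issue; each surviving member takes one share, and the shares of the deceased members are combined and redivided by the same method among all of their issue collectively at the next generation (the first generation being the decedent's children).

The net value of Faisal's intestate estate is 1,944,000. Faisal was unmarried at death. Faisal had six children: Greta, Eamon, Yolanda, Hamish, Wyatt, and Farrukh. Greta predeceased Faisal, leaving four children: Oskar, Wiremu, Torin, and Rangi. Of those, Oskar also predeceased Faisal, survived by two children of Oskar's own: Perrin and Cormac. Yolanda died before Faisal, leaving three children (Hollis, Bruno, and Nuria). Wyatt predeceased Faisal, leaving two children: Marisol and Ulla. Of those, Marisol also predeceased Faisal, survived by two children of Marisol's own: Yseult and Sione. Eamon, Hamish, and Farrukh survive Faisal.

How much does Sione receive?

Sione receives 54,000.

The entire 1,944,000 passes to the descendants.
That amount (1,944,000) is divided at the children's generation into 6 shares of 324,000. Eamon, Hamish, and Farrukh each take 324,000. The 3 shares of the deceased (Greta, Yolanda, and Wyatt) are combined into a pool of 972,000.
That pool (972,000) is divided at the grandchildren's generation into 9 shares of 108,000. Wiremu, Torin, Rangi, Hollis, Bruno, Nuria, and Ulla each take 108,000. The 2 shares of the deceased (Oskar and Marisol) are combined into a pool of 216,000.
That pool (216,000) is divided at the great-grandchildren's generation equally among Perrin, Cormac, Yseult, and Sione: 54,000 each.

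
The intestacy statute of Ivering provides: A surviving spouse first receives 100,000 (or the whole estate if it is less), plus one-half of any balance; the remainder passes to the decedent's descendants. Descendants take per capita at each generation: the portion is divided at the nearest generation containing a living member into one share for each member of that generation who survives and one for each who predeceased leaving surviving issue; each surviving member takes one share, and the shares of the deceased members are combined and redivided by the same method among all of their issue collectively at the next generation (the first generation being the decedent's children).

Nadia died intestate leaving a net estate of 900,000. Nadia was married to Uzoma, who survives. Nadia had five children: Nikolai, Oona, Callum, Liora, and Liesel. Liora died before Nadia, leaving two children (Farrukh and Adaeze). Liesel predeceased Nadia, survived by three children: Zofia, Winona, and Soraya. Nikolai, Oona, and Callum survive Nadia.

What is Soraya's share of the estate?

Soraya receives 32,000.

Uzoma first takes 100,000, leaving a balance of 800,000. Uzoma then takes one-half of the balance (400,000), for a total of 500,000. The remaining 400,000 passes to the descendants.
The descendants' portion (400,000) is divided at the children's generation into 5 shares of 80,000. Nikolai, Oona, and Callum each take 80,000. The 2 shares of the deceased (Liora and Liesel) are combined into a pool of 160,000.
That pool (160,000) is divided at the grandchildren's generation equally among Farrukh, Adaeze, Zofia, Winona, and Soraya: 32,000 each.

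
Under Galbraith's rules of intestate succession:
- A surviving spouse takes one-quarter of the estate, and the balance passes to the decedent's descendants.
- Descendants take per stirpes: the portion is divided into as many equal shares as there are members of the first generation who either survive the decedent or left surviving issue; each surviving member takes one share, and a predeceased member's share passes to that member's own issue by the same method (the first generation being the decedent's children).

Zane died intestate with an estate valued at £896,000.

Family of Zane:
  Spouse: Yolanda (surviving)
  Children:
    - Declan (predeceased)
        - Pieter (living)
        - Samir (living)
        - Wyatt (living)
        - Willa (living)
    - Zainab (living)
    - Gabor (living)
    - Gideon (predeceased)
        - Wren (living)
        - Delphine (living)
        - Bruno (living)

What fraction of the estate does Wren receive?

Wren receives 1/16 of the estate.

Yolanda takes one-quarter of £896,000 = £224,000. The remaining £672,000 passes to the descendants.
The descendants' portion (£672,000) is divided into 4 shares of £168,000: Zainab and Gabor each take £168,000; Declan's £168,000 share passes to Declan's issue; Gideon's £168,000 share passes to Gideon's issue.
Declan's share (£168,000) is divided into 4 shares of £42,000: Pieter, Samir, Wyatt, and Willa each take £42,000.
Gideon's share (£168,000) is divided into 3 shares of £56,000: Wren, Delphine, and Bruno each take £56,000.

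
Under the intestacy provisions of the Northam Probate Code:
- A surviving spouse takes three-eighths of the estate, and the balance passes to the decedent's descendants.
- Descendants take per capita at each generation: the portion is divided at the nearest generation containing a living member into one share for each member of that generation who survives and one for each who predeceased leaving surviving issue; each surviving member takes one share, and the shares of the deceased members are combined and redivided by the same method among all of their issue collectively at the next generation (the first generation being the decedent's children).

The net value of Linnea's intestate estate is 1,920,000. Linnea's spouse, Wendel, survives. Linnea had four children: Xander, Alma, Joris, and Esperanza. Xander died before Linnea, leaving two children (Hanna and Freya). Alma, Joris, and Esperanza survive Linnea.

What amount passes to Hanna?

Hanna receives 150,000.

Wendel takes three-eighths of 1,920,000 = 720,000. The remaining 1,200,000 passes to the descendants.
The descendants' portion (1,200,000) is divided at the children's generation into 4 shares of 300,000. Alma, Joris, and Esperanza each take 300,000. The remaining share for the deceased Xander (300,000) is carried to the next generation.
That pool (300,000) is divided at the grandchildren's generation equally among Hanna and Freya: 150,000 each.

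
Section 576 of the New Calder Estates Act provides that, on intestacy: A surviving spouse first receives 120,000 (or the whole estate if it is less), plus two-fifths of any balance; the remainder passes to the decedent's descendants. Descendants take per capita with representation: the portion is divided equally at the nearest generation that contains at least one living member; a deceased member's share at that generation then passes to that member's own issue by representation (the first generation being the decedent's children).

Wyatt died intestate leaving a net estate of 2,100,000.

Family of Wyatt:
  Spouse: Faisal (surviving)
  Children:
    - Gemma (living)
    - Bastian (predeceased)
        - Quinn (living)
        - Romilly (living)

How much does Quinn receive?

Faisal first takes 120,000, leaving a balance of 1,980,000. Faisal then takes two-fifths of the balance (792,000), for a total of 912,000. The remaining 1,188,000 passes to the descendants.
The descendants' portion (1,188,000) is divided into 2 shares of 594,000: Gemma takes 594,000; Bastian's 594,000 share passes to Bastian's issue.
Bastian's share (594,000) is divided into 2 shares of 297,000: Quinn and Romilly each take 297,000.

Quinn receives 297,000.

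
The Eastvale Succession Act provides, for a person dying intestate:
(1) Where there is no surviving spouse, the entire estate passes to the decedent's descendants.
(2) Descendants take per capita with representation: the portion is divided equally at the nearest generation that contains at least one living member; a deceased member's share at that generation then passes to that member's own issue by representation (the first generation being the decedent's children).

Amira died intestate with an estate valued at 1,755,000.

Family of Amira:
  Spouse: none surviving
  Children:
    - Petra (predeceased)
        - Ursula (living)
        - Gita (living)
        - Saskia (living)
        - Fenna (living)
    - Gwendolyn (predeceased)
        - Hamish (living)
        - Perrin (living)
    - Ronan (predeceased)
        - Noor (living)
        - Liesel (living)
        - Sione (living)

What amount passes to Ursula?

Ursula receives 195,000.

The entire 1,755,000 passes to the descendants.
No child survives, so the initial division is made at the grandchildren's generation.
That amount (1,755,000) is divided into 9 shares of 195,000: Ursula, Gita, Saskia, Fenna, Hamish, Perrin, Noor, Liesel, and Sione each take 195,000.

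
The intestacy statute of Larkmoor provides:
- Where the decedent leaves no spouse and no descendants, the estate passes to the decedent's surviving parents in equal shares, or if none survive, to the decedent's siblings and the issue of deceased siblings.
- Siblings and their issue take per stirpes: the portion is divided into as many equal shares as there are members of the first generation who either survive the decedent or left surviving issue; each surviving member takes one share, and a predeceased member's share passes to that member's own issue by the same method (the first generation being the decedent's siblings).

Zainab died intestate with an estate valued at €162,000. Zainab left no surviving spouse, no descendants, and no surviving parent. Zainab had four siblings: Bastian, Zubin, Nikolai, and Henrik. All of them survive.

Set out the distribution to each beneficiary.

The entire €162,000 passes to the siblings and their issue.
That amount (€162,000) is divided into 4 shares of €40,500: Bastian, Zubin, Nikolai, and Henrik each take €40,500.

Bastian: €40,500; Zubin: €40,500; Nikolai: €40,500; Henrik: €40,500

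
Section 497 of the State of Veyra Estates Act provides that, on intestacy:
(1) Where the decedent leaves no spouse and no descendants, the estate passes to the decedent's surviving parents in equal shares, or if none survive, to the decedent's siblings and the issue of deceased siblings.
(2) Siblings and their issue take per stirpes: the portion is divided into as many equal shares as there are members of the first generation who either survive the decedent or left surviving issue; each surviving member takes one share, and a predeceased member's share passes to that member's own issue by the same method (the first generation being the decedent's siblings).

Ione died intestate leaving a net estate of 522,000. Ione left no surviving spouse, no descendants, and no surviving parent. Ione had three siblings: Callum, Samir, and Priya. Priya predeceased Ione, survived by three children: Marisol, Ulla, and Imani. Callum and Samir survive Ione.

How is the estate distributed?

The entire 522,000 passes to the siblings and their issue.
That amount (522,000) is divided into 3 shares of 174,000: Callum and Samir each take 174,000; Priya's 174,000 share passes to Priya's issue.
Priya's share (174,000) is divided into 3 shares of 58,000: Marisol, Ulla, and Imani each take 58,000.

Callum: 174,000; Samir: 174,000; Marisol: 58,000; Ulla: 58,000; Imani: 58,000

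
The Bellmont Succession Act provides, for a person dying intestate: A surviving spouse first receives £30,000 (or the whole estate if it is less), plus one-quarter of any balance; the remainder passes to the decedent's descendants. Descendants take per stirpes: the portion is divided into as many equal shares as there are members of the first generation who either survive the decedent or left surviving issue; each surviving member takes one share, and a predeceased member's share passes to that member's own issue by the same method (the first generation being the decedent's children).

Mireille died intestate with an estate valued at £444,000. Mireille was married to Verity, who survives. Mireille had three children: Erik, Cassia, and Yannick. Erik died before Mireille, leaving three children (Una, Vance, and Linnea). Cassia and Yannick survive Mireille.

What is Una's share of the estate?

Verity first takes £30,000, leaving a balance of £414,000. Verity then takes one-quarter of the balance (£103,500), for a total of £133,500. The remaining £310,500 passes to the descendants.
The descendants' portion (£310,500) is divided into 3 shares of £103,500: Cassia and Yannick each take £103,500; Erik's £103,500 share passes to Erik's issue.
Erik's share (£103,500) is divided into 3 shares of £34,500: Una, Vance, and Linnea each take £34,500.

Una receives £34,500.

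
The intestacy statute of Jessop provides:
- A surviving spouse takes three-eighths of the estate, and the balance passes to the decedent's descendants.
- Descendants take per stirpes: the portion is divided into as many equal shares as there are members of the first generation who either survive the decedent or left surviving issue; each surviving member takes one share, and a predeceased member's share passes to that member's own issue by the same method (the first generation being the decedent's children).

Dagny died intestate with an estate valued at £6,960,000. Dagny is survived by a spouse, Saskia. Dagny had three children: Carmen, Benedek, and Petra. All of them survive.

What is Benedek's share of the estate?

Benedek receives £1,450,000.

Saskia takes three-eighths of £6,960,000 = £2,610,000. The remaining £4,350,000 passes to the descendants.
The descendants' portion (£4,350,000) is divided into 3 shares of £1,450,000: Carmen, Benedek, and Petra each take £1,450,000.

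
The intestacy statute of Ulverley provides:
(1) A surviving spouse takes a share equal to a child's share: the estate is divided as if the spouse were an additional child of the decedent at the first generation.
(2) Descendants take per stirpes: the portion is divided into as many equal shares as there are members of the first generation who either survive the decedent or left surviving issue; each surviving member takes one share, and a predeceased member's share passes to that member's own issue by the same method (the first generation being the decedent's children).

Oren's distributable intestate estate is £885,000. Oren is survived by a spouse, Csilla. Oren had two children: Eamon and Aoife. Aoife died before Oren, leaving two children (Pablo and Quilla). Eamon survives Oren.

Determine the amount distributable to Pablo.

The spouse counts as an additional share at the children's level, so there are 3 primary shares of £295,000. Csilla takes one such share (£295,000).
The children's combined portion (£590,000) is divided into 2 shares of £295,000: Eamon takes £295,000; Aoife's £295,000 share passes to Aoife's issue.
Aoife's share (£295,000) is divided into 2 shares of £147,500: Pablo and Quilla each take £147,500.

Pablo receives £147,500.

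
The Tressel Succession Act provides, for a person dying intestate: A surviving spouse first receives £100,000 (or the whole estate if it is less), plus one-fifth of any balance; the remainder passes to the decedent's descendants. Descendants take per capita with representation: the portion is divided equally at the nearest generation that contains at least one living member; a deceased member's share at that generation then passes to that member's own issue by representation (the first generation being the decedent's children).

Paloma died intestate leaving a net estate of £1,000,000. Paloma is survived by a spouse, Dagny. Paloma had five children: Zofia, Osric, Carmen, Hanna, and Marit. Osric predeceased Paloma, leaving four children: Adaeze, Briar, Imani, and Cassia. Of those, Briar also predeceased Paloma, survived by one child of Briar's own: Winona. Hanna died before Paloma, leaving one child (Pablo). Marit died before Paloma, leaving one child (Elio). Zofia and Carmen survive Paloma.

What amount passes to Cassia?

Cassia receives £36,000.

Dagny first takes £100,000, leaving a balance of £900,000. Dagny then takes one-fifth of the balance (£180,000), for a total of £280,000. The remaining £720,000 passes to the descendants.
The descendants' portion (£720,000) is divided into 5 shares of £144,000: Zofia and Carmen each take £144,000; Osric's £144,000 share passes to Osric's issue; Hanna's £144,000 share passes to Hanna's issue; Marit's £144,000 share passes to Marit's issue.
Osric's share (£144,000) is divided into 4 shares of £36,000: Adaeze, Imani, and Cassia each take £36,000; Briar's £36,000 share passes to Briar's issue.
Briar's share (£36,000) passes entirely to Winona.
Hanna's share (£144,000) passes entirely to Pablo.
Marit's share (£144,000) passes entirely to Elio.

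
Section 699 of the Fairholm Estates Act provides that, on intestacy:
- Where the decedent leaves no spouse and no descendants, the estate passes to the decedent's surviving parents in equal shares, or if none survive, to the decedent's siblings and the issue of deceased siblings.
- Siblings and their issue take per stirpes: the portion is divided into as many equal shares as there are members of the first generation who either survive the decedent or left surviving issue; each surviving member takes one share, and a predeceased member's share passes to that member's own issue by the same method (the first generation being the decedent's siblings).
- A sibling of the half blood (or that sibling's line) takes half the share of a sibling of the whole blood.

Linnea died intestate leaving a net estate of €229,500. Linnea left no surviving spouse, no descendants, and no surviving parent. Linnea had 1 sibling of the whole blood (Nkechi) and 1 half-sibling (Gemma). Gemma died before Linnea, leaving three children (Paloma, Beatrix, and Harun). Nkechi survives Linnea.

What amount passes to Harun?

Harun receives €25,500.

The entire €229,500 passes to the siblings and their issue.
Counting each half-blood sibling's line as half a unit, there are 3/2 units in €229,500, so one unit is €153,000. Whole-blood lines (Nkechi) take €153,000 each; half-blood lines (Gemma) take €76,500 each.
Gemma's share (€76,500) is divided into 3 shares of €25,500: Paloma, Beatrix, and Harun each take €25,500.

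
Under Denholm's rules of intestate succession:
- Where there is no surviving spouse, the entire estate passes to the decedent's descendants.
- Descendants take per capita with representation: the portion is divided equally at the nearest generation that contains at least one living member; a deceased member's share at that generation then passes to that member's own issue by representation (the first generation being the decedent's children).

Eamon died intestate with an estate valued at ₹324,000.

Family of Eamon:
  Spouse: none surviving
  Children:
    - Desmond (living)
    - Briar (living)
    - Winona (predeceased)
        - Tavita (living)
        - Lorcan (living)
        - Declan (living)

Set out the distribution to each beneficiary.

The entire ₹324,000 passes to the descendants.
That amount (₹324,000) is divided into 3 shares of ₹108,000: Desmond and Briar each take ₹108,000; Winona's ₹108,000 share passes to Winona's issue.
Winona's share (₹108,000) is divided into 3 shares of ₹36,000: Tavita, Lorcan, and Declan each take ₹36,000.

Desmond: ₹108,000; Briar: ₹108,000; Tavita: ₹36,000; Lorcan: ₹36,000; Declan: ₹36,000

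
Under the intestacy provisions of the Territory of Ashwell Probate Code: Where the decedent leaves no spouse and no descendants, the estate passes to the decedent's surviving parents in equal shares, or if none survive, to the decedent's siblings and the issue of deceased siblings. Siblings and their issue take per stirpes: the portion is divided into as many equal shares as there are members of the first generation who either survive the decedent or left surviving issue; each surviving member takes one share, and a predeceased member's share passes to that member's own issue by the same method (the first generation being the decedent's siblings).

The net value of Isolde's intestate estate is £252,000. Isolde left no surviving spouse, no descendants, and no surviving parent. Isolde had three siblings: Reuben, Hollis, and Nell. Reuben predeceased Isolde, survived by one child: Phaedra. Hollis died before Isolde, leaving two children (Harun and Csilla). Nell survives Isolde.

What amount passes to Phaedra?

Phaedra receives £84,000.

The entire £252,000 passes to the siblings and their issue.
That amount (£252,000) is divided into 3 shares of £84,000: Nell takes £84,000; Reuben's £84,000 share passes to Reuben's issue; Hollis's £84,000 share passes to Hollis's issue.
Reuben's share (£84,000) passes entirely to Phaedra.
Hollis's share (£84,000) is divided into 2 shares of £42,000: Harun and Csilla each take £42,000.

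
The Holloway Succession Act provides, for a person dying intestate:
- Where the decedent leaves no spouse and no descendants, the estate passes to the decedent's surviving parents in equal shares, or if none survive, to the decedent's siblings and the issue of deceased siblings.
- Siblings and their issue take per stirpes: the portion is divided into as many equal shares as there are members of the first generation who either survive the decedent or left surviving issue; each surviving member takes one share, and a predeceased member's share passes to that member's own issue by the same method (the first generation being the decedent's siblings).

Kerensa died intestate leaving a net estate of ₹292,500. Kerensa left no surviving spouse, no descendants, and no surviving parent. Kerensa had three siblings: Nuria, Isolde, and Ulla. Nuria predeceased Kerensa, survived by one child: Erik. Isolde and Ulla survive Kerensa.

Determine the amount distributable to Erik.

Erik receives ₹97,500.

The entire ₹292,500 passes to the siblings and their issue.
That amount (₹292,500) is divided into 3 shares of ₹97,500: Isolde and Ulla each take ₹97,500; Nuria's ₹97,500 share passes to Nuria's issue.
Nuria's share (₹97,500) passes entirely to Erik.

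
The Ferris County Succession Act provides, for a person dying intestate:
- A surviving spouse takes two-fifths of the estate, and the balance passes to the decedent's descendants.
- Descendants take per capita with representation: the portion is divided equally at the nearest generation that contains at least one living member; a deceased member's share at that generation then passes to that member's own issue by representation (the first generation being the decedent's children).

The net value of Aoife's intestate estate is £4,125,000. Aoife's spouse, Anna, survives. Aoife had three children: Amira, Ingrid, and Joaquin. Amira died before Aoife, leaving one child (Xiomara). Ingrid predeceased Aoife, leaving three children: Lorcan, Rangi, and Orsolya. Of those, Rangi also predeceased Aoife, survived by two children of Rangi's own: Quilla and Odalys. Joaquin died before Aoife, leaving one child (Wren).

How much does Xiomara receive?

Xiomara receives £495,000.

Anna takes two-fifths of £4,125,000 = £1,650,000. The remaining £2,475,000 passes to the descendants.
No child survives, so the initial division is made at the grandchildren's generation.
The descendants' portion (£2,475,000) is divided into 5 shares of £495,000: Xiomara, Lorcan, Orsolya, and Wren each take £495,000; Rangi's £495,000 share passes to Rangi's issue.
Rangi's share (£495,000) is divided into 2 shares of £247,500: Quilla and Odalys each take £247,500.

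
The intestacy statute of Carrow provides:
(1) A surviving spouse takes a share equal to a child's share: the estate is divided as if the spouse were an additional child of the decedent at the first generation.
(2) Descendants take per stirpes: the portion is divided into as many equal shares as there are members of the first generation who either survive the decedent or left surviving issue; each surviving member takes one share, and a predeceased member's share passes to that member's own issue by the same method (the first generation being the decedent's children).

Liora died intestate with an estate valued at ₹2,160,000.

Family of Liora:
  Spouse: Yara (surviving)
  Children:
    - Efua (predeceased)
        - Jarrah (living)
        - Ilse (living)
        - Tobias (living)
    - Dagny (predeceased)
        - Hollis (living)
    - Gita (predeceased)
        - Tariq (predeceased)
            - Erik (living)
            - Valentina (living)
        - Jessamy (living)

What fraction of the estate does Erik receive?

Erik receives 1/16 of the estate.

The spouse counts as an additional share at the children's level, so there are 4 primary shares of ₹540,000. Yara takes one such share (₹540,000).
The children's combined portion (₹1,620,000) is divided into 3 shares of ₹540,000: Efua's ₹540,000 share passes to Efua's issue; Dagny's ₹540,000 share passes to Dagny's issue; Gita's ₹540,000 share passes to Gita's issue.
Efua's share (₹540,000) is divided into 3 shares of ₹180,000: Jarrah, Ilse, and Tobias each take ₹180,000.
Dagny's share (₹540,000) passes entirely to Hollis.
Gita's share (₹540,000) is divided into 2 shares of ₹270,000: Jessamy takes ₹270,000; Tariq's ₹270,000 share passes to Tariq's issue.
Tariq's share (₹270,000) is divided into 2 shares of ₹135,000: Erik and Valentina each take ₹135,000.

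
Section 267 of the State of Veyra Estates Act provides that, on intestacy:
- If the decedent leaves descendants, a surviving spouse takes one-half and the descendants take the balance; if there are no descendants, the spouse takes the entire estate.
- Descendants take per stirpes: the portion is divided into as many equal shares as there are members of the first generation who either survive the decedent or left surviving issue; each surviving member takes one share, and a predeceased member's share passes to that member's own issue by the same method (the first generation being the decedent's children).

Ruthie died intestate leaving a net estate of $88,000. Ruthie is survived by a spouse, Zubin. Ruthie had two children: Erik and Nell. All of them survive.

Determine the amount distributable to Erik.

Erik receives $22,000.

Zubin takes one-half of $88,000 = $44,000. The remaining $44,000 passes to the descendants.
The descendants' portion ($44,000) is divided into 2 shares of $22,000: Erik and Nell each take $22,000.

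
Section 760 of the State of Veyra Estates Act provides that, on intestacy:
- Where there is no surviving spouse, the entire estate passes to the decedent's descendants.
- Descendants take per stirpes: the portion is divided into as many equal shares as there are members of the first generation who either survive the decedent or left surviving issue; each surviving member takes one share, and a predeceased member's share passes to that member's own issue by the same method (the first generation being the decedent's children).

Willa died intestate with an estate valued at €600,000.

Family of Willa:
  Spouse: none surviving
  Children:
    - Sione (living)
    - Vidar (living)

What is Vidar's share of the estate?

Vidar receives €300,000.

The entire €600,000 passes to the descendants.
That amount (€600,000) is divided into 2 shares of €300,000: Sione and Vidar each take €300,000.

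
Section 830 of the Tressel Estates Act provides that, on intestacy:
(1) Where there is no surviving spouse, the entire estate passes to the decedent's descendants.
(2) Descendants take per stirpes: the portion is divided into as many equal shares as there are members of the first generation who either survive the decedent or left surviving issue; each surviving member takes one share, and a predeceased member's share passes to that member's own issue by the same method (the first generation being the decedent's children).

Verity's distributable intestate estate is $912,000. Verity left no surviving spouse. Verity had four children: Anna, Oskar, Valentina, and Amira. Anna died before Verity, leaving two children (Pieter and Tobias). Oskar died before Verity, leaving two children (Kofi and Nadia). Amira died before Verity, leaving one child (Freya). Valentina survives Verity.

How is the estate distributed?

Pieter: $114,000; Tobias: $114,000; Kofi: $114,000; Nadia: $114,000; Valentina: $228,000; Freya: $228,000

The entire $912,000 passes to the descendants.
That amount ($912,000) is divided into 4 shares of $228,000: Valentina takes $228,000; Anna's $228,000 share passes to Anna's issue; Oskar's $228,000 share passes to Oskar's issue; Amira's $228,000 share passes to Amira's issue.
Anna's share ($228,000) is divided into 2 shares of $114,000: Pieter and Tobias each take $114,000.
Oskar's share ($228,000) is divided into 2 shares of $114,000: Kofi and Nadia each take $114,000.
Amira's share ($228,000) passes entirely to Freya.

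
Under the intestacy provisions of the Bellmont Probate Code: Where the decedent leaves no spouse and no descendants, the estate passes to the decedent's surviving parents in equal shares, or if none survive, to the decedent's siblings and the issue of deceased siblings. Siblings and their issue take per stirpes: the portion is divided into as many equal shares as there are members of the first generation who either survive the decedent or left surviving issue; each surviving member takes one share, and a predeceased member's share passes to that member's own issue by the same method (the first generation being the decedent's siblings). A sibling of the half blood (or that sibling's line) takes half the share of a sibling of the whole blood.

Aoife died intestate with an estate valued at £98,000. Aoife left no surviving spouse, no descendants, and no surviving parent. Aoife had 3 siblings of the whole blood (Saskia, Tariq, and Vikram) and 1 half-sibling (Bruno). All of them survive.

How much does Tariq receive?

Tariq receives £28,000.

The entire £98,000 passes to the siblings and their issue.
Counting each half-blood sibling's line as half a unit, there are 7/2 units in £98,000, so one unit is £28,000. Whole-blood lines (Saskia, Tariq, and Vikram) take £28,000 each; half-blood lines (Bruno) take £14,000 each.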